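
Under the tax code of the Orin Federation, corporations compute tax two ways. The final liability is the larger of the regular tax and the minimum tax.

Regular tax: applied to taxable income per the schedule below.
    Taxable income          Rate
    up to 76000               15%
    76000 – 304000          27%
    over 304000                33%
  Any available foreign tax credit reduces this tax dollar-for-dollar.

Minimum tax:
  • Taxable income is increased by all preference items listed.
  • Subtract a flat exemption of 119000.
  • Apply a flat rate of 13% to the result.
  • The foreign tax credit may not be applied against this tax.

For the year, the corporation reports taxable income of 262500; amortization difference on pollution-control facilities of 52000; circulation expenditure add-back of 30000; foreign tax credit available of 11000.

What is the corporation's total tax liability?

50755

Regular tax:
  76000 × 15% = 11400
  186500 × 27% = 50355
  → 61755
  Less foreign tax credit 11000 → 50755

Minimum tax:
  Adjusted income: 262500 + 52000 + 30000 = 344500
  Less exemption 119000 → base 225500
  225500 × 13% = 29315

50755 > 29315, so the regular tax governs.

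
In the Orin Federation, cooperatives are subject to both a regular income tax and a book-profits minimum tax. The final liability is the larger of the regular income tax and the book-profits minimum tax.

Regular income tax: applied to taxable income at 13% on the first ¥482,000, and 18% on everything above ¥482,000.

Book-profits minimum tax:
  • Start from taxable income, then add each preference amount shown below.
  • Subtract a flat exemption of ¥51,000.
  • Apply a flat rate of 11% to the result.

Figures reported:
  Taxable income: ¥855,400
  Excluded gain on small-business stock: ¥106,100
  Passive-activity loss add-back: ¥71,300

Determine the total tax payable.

¥129,872

Book-profits minimum tax:
  Adjusted income: ¥855,400 + ¥106,100 + ¥71,300 = ¥1,032,800
  Less exemption ¥51,000 → base ¥981,800
  ¥981,800 × 11% = ¥107,998

Regular income tax:
  ¥482,000 × 13% = ¥62,660
  ¥373,400 × 18% = ¥67,212
  → ¥129,872

¥129,872 > ¥107,998, so the regular income tax governs.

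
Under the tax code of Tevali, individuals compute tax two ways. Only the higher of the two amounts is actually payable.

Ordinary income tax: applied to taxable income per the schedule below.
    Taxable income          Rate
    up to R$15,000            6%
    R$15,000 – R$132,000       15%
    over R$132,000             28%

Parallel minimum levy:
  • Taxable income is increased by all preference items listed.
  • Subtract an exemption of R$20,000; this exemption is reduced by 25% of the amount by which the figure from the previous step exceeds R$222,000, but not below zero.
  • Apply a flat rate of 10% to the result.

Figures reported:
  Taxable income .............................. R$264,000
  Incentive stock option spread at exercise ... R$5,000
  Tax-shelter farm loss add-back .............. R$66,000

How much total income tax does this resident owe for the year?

R$55,410

Parallel minimum levy:
  Adjusted income: R$264,000 + R$5,000 + R$66,000 = R$335,000
  Exemption: 25% × (R$335,000 − R$222,000) = R$28,250 ≥ R$20,000, so the exemption is fully phased out
  Base: R$335,000 − R$0 = R$335,000
  R$335,000 × 10% = R$33,500

Ordinary income tax:
  R$15,000 × 6% = R$900
  R$117,000 × 15% = R$17,550
  R$132,000 × 28% = R$36,960
  → R$55,410

R$55,410 > R$33,500, so the ordinary income tax governs.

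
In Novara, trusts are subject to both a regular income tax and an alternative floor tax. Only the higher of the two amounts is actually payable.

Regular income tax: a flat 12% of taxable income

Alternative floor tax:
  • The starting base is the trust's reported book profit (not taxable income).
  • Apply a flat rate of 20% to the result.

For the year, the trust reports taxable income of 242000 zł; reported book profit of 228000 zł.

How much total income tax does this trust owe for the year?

45600 zł

Regular income tax:
  242000 zł × 12% = 29040 zł

Alternative floor tax:
  Base (reported book profit): 228000 zł
  228000 zł × 20% = 45600 zł

45600 zł > 29040 zł, so the alternative floor tax is the binding amount.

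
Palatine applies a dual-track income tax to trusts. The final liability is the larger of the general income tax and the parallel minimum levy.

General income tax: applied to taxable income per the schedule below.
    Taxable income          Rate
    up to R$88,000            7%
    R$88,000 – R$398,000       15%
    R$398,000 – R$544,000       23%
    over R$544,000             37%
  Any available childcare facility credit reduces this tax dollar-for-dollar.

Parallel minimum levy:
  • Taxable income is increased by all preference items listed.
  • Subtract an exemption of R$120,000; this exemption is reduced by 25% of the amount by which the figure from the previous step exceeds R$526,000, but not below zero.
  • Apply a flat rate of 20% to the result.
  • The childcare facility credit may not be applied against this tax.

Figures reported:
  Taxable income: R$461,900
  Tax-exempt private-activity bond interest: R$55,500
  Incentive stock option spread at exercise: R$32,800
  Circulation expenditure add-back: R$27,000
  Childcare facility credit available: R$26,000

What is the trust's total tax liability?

R$94,000

General income tax:
  R$88,000 × 7% = R$6,160
  R$310,000 × 15% = R$46,500
  R$63,900 × 23% = R$14,697
  → R$67,357
  Less childcare facility credit R$26,000 → R$41,357

Parallel minimum levy:
  Adjusted income: R$461,900 + R$55,500 + R$32,800 + R$27,000 = R$577,200
  Exemption: R$120,000 − 25% × (R$577,200 − R$526,000) = R$120,000 − R$12,800 = R$107,200
  Base: R$577,200 − R$107,200 = R$470,000
  R$470,000 × 20% = R$94,000

R$94,000 > R$41,357, so the parallel minimum levy is the binding amount.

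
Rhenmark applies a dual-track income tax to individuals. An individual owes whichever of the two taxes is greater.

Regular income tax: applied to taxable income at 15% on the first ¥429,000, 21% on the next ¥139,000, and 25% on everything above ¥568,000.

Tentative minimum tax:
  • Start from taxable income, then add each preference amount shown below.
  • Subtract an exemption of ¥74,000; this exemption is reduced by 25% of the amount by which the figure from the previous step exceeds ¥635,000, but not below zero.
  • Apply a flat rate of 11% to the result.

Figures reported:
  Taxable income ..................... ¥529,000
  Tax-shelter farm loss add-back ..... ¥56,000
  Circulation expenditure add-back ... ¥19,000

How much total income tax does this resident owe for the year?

¥85,350

Regular income tax:
  ¥429,000 × 15% = ¥64,350
  ¥100,000 × 21% = ¥21,000
  → ¥85,350

Tentative minimum tax:
  Adjusted income: ¥529,000 + ¥56,000 + ¥19,000 = ¥604,000
  Exemption: ¥604,000 ≤ ¥635,000, so full ¥74,000 applies
  Base: ¥604,000 − ¥74,000 = ¥530,000
  ¥530,000 × 11% = ¥58,300

¥85,350 > ¥58,300, so the regular income tax governs.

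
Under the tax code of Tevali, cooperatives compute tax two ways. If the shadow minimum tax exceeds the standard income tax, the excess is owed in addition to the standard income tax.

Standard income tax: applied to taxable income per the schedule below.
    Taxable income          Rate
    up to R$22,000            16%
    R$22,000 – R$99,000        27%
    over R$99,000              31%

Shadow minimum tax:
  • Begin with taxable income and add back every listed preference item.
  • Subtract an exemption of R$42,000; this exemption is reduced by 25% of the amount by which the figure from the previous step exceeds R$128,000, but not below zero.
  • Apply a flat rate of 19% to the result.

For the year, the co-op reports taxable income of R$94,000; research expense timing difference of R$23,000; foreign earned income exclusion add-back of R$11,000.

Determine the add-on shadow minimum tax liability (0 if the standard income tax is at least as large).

R$0

Shadow minimum tax:
  Adjusted income: R$94,000 + R$23,000 + R$11,000 = R$128,000
  Exemption: R$128,000 ≤ R$128,000, so full R$42,000 applies
  Base: R$128,000 − R$42,000 = R$86,000
  R$86,000 × 19% = R$16,340

Standard income tax:
  R$22,000 × 16% = R$3,520
  R$72,000 × 27% = R$19,440
  → R$22,960

R$16,340 ≤ R$22,960, so no add-on is due.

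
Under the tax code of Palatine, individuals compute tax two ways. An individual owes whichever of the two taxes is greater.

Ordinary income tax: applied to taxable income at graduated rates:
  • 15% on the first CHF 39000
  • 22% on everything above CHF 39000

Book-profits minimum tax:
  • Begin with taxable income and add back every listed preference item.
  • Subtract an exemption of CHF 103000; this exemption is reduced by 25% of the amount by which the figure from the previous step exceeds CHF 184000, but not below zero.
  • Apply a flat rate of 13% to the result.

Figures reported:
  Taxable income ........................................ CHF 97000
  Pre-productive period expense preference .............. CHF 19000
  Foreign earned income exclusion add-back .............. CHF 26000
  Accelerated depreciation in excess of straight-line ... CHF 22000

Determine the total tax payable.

Ordinary income tax:
  CHF 39000 × 15% = CHF 5850
  CHF 58000 × 22% = CHF 12760
  → CHF 18610

Book-profits minimum tax:
  Adjusted income: CHF 97000 + CHF 19000 + CHF 26000 + CHF 22000 = CHF 164000
  Exemption: CHF 164000 ≤ CHF 184000, so full CHF 103000 applies
  Base: CHF 164000 − CHF 103000 = CHF 61000
  CHF 61000 × 13% = CHF 7930

CHF 18610 > CHF 7930, so the ordinary income tax governs.

CHF 18610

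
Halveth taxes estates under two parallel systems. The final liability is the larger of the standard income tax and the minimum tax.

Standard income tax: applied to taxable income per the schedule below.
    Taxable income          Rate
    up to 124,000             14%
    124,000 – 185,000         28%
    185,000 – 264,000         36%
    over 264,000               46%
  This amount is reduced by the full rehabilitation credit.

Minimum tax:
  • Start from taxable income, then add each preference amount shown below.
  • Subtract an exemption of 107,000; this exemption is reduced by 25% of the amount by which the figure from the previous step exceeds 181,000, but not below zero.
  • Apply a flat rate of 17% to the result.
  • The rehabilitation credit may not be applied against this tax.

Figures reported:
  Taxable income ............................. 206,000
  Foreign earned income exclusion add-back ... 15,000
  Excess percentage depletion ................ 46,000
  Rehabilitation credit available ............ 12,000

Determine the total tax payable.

30,855

Standard income tax:
  124,000 × 14% = 17,360
  61,000 × 28% = 17,080
  21,000 × 36% = 7,560
  → 42,000
  Less rehabilitation credit 12,000 → 30,000

Minimum tax:
  Adjusted income: 206,000 + 15,000 + 46,000 = 267,000
  Exemption: 107,000 − 25% × (267,000 − 181,000) = 107,000 − 21,500 = 85,500
  Base: 267,000 − 85,500 = 181,500
  181,500 × 17% = 30,855

30,855 > 30,000, so the minimum tax is the binding amount.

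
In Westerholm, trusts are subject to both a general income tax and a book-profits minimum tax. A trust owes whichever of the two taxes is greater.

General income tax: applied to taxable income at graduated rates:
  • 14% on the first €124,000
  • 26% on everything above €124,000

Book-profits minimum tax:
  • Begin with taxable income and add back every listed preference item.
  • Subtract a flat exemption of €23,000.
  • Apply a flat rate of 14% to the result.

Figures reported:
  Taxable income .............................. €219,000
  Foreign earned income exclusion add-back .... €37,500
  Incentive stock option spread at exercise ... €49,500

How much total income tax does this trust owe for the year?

€42,060

General income tax:
  €124,000 × 14% = €17,360
  €95,000 × 26% = €24,700
  → €42,060

Book-profits minimum tax:
  Adjusted income: €219,000 + €37,500 + €49,500 = €306,000
  Less exemption €23,000 → base €283,000
  €283,000 × 14% = €39,620

€42,060 > €39,620, so the general income tax governs.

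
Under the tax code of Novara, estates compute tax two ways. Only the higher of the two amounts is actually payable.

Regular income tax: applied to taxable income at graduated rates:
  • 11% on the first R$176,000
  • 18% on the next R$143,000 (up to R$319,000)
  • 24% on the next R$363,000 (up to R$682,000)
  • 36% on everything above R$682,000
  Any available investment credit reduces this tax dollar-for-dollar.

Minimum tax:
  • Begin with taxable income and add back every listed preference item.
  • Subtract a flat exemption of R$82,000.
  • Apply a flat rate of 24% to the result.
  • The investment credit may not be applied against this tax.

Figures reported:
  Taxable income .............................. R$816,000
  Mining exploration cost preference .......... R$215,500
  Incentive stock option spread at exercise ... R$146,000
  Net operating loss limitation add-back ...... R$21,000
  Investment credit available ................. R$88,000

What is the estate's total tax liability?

R$267,960

Regular income tax:
  R$176,000 × 11% = R$19,360
  R$143,000 × 18% = R$25,740
  R$363,000 × 24% = R$87,120
  R$134,000 × 36% = R$48,240
  → R$180,460
  Less investment credit R$88,000 → R$92,460

Minimum tax:
  Adjusted income: R$816,000 + R$215,500 + R$146,000 + R$21,000 = R$1,198,500
  Less exemption R$82,000 → base R$1,116,500
  R$1,116,500 × 24% = R$267,960

R$267,960 > R$92,460, so the minimum tax is the binding amount.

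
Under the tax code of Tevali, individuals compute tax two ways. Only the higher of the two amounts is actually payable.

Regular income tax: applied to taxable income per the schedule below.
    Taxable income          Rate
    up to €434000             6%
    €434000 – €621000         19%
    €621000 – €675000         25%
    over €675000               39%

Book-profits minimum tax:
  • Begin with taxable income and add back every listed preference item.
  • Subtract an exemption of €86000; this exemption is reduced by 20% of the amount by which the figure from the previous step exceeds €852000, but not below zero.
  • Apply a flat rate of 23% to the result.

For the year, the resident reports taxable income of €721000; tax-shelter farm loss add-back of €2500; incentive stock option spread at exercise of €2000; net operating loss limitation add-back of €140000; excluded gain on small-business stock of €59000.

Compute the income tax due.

€196190

Book-profits minimum tax:
  Adjusted income: €721000 + €2500 + €2000 + €140000 + €59000 = €924500
  Exemption: €86000 − 20% × (€924500 − €852000) = €86000 − €14500 = €71500
  Base: €924500 − €71500 = €853000
  €853000 × 23% = €196190

Regular income tax:
  €434000 × 6% = €26040
  €187000 × 19% = €35530
  €54000 × 25% = €13500
  €46000 × 39% = €17940
  → €93010

€196190 > €93010, so the book-profits minimum tax is the binding amount.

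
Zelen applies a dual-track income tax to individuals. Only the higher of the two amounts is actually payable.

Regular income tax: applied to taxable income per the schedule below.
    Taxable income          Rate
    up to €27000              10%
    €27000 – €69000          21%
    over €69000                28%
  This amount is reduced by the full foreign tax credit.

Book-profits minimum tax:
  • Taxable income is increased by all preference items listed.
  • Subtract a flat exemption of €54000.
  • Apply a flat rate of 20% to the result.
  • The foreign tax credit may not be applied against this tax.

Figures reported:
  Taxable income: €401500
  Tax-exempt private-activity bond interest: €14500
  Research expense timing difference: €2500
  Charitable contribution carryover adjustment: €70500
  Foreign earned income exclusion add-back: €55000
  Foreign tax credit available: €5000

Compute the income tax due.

Book-profits minimum tax:
  Adjusted income: €401500 + €14500 + €2500 + €70500 + €55000 = €544000
  Less exemption €54000 → base €490000
  €490000 × 20% = €98000

Regular income tax:
  €27000 × 10% = €2700
  €42000 × 21% = €8820
  €332500 × 28% = €93100
  → €104620
  Less foreign tax credit €5000 → €99620

€99620 > €98000, so the regular income tax governs.

€99620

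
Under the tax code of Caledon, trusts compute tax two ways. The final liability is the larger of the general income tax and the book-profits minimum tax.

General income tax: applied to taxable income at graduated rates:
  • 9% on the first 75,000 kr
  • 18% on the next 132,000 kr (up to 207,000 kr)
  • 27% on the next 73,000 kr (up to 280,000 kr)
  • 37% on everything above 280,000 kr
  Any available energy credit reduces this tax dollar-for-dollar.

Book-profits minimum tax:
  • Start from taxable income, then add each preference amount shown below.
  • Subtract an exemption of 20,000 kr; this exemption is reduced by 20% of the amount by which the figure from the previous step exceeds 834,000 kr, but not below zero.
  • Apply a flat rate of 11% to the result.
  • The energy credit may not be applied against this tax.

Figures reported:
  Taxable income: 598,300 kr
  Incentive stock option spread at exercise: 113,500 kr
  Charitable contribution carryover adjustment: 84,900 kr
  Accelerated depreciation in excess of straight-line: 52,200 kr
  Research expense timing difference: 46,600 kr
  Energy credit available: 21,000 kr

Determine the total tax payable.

146,991 kr

Book-profits minimum tax:
  Adjusted income: 598,300 kr + 113,500 kr + 84,900 kr + 52,200 kr + 46,600 kr = 895,500 kr
  Exemption: 20,000 kr − 20% × (895,500 kr − 834,000 kr) = 20,000 kr − 12,300 kr = 7,700 kr
  Base: 895,500 kr − 7,700 kr = 887,800 kr
  887,800 kr × 11% = 97,658 kr

General income tax:
  75,000 kr × 9% = 6,750 kr
  132,000 kr × 18% = 23,760 kr
  73,000 kr × 27% = 19,710 kr
  318,300 kr × 37% = 117,771 kr
  → 167,991 kr
  Less energy credit 21,000 kr → 146,991 kr

146,991 kr > 97,658 kr, so the general income tax governs.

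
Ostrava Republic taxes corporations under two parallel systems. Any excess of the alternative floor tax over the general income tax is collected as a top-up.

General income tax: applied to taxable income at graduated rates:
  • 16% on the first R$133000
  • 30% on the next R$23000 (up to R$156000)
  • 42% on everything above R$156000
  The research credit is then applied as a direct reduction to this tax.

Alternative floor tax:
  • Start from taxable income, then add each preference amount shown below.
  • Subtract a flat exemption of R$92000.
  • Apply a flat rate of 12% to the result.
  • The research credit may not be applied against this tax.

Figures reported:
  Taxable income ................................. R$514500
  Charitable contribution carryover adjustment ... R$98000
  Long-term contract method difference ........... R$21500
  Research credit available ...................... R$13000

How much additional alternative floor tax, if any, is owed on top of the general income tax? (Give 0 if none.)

R$0

General income tax:
  R$133000 × 16% = R$21280
  R$23000 × 30% = R$6900
  R$358500 × 42% = R$150570
  → R$178750
  Less research credit R$13000 → R$165750

Alternative floor tax:
  Adjusted income: R$514500 + R$98000 + R$21500 = R$634000
  Less exemption R$92000 → base R$542000
  R$542000 × 12% = R$65040

R$65040 ≤ R$165750, so no add-on is due.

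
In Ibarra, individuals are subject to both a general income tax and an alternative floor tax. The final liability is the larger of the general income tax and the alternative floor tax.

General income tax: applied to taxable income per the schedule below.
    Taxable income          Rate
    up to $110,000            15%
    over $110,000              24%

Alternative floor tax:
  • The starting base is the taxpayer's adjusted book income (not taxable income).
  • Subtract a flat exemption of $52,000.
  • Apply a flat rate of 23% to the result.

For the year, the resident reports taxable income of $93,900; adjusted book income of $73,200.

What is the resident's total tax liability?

General income tax:
  $93,900 × 15% = $14,085

Alternative floor tax:
  Base (adjusted book income): $73,200
  Less exemption $52,000 → base $21,200
  $21,200 × 23% = $4,876

$14,085 > $4,876, so the general income tax governs.

$14,085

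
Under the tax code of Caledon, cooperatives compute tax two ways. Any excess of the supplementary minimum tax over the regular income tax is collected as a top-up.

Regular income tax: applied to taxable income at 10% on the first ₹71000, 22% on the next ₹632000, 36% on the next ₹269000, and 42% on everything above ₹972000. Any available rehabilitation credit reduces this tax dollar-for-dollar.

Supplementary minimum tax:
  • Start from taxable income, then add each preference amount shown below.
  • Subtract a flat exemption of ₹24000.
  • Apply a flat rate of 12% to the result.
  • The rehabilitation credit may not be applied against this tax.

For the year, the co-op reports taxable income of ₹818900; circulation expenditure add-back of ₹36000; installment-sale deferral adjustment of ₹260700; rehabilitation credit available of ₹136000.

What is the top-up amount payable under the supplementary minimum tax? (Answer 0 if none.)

₹79128

Supplementary minimum tax:
  Adjusted income: ₹818900 + ₹36000 + ₹260700 = ₹1115600
  Less exemption ₹24000 → base ₹1091600
  ₹1091600 × 12% = ₹130992

Regular income tax:
  ₹71000 × 10% = ₹7100
  ₹632000 × 22% = ₹139040
  ₹115900 × 36% = ₹41724
  → ₹187864
  Less rehabilitation credit ₹136000 → ₹51864

Excess of supplementary minimum tax over regular income tax: ₹130992 − ₹51864 = ₹79128.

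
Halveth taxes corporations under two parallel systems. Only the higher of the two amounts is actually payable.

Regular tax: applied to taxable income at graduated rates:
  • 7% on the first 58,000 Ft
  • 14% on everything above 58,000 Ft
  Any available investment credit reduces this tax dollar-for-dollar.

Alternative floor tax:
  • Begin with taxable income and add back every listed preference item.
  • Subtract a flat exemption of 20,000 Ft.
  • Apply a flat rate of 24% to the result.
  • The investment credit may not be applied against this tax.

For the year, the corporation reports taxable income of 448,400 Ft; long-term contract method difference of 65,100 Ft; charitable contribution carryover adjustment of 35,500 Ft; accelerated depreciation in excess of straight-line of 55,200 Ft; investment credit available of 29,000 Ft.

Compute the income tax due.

140,208 Ft

Alternative floor tax:
  Adjusted income: 448,400 Ft + 65,100 Ft + 35,500 Ft + 55,200 Ft = 604,200 Ft
  Less exemption 20,000 Ft → base 584,200 Ft
  584,200 Ft × 24% = 140,208 Ft

Regular tax:
  58,000 Ft × 7% = 4,060 Ft
  390,400 Ft × 14% = 54,656 Ft
  → 58,716 Ft
  Less investment credit 29,000 Ft → 29,716 Ft

140,208 Ft > 29,716 Ft, so the alternative floor tax is the binding amount.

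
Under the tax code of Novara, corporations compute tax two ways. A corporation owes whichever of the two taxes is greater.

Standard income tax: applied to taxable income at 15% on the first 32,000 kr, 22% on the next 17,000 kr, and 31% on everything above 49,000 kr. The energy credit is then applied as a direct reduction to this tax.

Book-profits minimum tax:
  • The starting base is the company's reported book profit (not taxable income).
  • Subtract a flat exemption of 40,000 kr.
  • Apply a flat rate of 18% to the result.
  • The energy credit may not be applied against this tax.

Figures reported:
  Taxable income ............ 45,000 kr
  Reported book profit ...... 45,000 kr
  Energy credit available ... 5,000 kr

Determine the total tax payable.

Standard income tax:
  32,000 kr × 15% = 4,800 kr
  13,000 kr × 22% = 2,860 kr
  → 7,660 kr
  Less energy credit 5,000 kr → 2,660 kr

Book-profits minimum tax:
  Base (reported book profit): 45,000 kr
  Less exemption 40,000 kr → base 5,000 kr
  5,000 kr × 18% = 900 kr

2,660 kr > 900 kr, so the standard income tax governs.

2,660 kr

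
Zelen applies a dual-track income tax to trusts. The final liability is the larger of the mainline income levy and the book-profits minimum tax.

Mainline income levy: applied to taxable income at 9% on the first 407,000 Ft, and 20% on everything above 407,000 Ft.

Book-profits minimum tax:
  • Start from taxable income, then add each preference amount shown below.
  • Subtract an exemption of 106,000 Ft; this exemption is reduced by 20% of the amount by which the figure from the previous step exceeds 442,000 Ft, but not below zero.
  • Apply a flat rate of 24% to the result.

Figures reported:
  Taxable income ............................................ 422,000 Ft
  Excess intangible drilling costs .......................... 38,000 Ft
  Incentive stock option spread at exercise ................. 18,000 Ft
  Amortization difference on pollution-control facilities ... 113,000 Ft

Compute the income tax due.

123,552 Ft

Book-profits minimum tax:
  Adjusted income: 422,000 Ft + 38,000 Ft + 18,000 Ft + 113,000 Ft = 591,000 Ft
  Exemption: 106,000 Ft − 20% × (591,000 Ft − 442,000 Ft) = 106,000 Ft − 29,800 Ft = 76,200 Ft
  Base: 591,000 Ft − 76,200 Ft = 514,800 Ft
  514,800 Ft × 24% = 123,552 Ft

Mainline income levy:
  407,000 Ft × 9% = 36,630 Ft
  15,000 Ft × 20% = 3,000 Ft
  → 39,630 Ft

123,552 Ft > 39,630 Ft, so the book-profits minimum tax is the binding amount.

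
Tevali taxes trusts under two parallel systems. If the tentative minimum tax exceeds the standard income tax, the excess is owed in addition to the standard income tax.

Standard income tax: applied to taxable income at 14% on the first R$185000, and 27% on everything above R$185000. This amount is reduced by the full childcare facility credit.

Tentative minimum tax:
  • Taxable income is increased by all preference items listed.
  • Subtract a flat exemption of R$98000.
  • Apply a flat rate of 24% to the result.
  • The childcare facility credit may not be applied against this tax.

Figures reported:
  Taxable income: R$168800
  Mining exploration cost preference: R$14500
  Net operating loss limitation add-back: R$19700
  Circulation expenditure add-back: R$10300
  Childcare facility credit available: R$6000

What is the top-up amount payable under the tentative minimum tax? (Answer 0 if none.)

Tentative minimum tax:
  Adjusted income: R$168800 + R$14500 + R$19700 + R$10300 = R$213300
  Less exemption R$98000 → base R$115300
  R$115300 × 24% = R$27672

Standard income tax:
  R$168800 × 14% = R$23632
  Less childcare facility credit R$6000 → R$17632

Excess of tentative minimum tax over standard income tax: R$27672 − R$17632 = R$10040.

R$10040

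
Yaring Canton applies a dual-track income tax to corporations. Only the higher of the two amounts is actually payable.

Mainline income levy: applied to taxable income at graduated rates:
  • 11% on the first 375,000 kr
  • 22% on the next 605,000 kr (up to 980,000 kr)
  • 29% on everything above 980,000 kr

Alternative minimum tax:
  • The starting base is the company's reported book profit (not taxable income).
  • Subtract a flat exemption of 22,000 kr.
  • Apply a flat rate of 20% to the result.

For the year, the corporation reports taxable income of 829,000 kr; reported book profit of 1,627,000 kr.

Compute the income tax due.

Alternative minimum tax:
  Base (reported book profit): 1,627,000 kr
  Less exemption 22,000 kr → base 1,605,000 kr
  1,605,000 kr × 20% = 321,000 kr

Mainline income levy:
  375,000 kr × 11% = 41,250 kr
  454,000 kr × 22% = 99,880 kr
  → 141,130 kr

321,000 kr > 141,130 kr, so the alternative minimum tax is the binding amount.

321,000 kr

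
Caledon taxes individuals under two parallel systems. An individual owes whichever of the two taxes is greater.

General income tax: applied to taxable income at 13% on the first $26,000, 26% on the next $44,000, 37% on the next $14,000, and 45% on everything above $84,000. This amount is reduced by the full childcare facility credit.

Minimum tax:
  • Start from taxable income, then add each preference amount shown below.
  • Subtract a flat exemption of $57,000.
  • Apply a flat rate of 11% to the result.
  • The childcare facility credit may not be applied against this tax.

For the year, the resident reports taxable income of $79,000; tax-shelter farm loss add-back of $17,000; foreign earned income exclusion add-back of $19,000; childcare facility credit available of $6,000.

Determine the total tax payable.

$12,150

Minimum tax:
  Adjusted income: $79,000 + $17,000 + $19,000 = $115,000
  Less exemption $57,000 → base $58,000
  $58,000 × 11% = $6,380

General income tax:
  $26,000 × 13% = $3,380
  $44,000 × 26% = $11,440
  $9,000 × 37% = $3,330
  → $18,150
  Less childcare facility credit $6,000 → $12,150

$12,150 > $6,380, so the general income tax governs.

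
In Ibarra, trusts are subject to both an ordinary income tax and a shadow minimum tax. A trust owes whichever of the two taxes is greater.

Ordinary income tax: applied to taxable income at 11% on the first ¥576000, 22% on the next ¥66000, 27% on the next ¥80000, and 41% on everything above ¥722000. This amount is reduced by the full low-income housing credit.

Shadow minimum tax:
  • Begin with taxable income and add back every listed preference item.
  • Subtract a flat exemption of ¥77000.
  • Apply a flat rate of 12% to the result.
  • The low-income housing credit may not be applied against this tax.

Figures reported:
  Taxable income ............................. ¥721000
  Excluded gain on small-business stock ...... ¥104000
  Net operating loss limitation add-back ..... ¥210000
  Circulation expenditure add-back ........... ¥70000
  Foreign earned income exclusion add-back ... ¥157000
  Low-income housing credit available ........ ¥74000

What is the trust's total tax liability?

¥142200

Shadow minimum tax:
  Adjusted income: ¥721000 + ¥104000 + ¥210000 + ¥70000 + ¥157000 = ¥1262000
  Less exemption ¥77000 → base ¥1185000
  ¥1185000 × 12% = ¥142200

Ordinary income tax:
  ¥576000 × 11% = ¥63360
  ¥66000 × 22% = ¥14520
  ¥79000 × 27% = ¥21330
  → ¥99210
  Less low-income housing credit ¥74000 → ¥25210

¥142200 > ¥25210, so the shadow minimum tax is the binding amount.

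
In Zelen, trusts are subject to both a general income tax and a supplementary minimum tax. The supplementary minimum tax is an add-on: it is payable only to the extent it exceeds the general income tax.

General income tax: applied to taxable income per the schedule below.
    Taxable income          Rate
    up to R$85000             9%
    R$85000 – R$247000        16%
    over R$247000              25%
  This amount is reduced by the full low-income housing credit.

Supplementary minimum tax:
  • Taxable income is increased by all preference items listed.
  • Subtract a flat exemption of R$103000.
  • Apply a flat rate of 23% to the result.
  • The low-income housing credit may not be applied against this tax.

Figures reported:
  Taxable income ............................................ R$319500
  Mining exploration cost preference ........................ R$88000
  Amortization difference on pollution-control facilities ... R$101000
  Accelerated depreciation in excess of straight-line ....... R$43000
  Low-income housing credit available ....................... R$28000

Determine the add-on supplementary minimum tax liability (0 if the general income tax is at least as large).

Supplementary minimum tax:
  Adjusted income: R$319500 + R$88000 + R$101000 + R$43000 = R$551500
  Less exemption R$103000 → base R$448500
  R$448500 × 23% = R$103155

General income tax:
  R$85000 × 9% = R$7650
  R$162000 × 16% = R$25920
  R$72500 × 25% = R$18125
  → R$51695
  Less low-income housing credit R$28000 → R$23695

Excess of supplementary minimum tax over general income tax: R$103155 − R$23695 = R$79460.

R$79460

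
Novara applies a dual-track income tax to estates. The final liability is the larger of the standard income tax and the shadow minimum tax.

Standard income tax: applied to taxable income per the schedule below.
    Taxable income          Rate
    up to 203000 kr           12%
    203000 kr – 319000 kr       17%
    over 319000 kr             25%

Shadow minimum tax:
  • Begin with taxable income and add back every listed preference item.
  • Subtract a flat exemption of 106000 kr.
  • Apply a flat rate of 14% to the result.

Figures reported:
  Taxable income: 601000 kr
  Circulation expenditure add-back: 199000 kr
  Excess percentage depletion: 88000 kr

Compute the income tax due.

Shadow minimum tax:
  Adjusted income: 601000 kr + 199000 kr + 88000 kr = 888000 kr
  Less exemption 106000 kr → base 782000 kr
  782000 kr × 14% = 109480 kr

Standard income tax:
  203000 kr × 12% = 24360 kr
  116000 kr × 17% = 19720 kr
  282000 kr × 25% = 70500 kr
  → 114580 kr

114580 kr > 109480 kr, so the standard income tax governs.

114580 kr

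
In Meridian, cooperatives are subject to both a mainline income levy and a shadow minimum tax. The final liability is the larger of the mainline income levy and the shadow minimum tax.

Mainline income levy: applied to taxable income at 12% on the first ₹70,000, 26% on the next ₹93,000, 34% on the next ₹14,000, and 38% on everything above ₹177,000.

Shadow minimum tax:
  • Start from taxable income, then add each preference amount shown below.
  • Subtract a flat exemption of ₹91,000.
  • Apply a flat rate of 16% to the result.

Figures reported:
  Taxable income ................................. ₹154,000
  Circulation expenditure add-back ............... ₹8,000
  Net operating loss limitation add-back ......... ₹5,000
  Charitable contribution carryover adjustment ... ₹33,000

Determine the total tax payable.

₹30,240

Shadow minimum tax:
  Adjusted income: ₹154,000 + ₹8,000 + ₹5,000 + ₹33,000 = ₹200,000
  Less exemption ₹91,000 → base ₹109,000
  ₹109,000 × 16% = ₹17,440

Mainline income levy:
  ₹70,000 × 12% = ₹8,400
  ₹84,000 × 26% = ₹21,840
  → ₹30,240

₹30,240 > ₹17,440, so the mainline income levy governs.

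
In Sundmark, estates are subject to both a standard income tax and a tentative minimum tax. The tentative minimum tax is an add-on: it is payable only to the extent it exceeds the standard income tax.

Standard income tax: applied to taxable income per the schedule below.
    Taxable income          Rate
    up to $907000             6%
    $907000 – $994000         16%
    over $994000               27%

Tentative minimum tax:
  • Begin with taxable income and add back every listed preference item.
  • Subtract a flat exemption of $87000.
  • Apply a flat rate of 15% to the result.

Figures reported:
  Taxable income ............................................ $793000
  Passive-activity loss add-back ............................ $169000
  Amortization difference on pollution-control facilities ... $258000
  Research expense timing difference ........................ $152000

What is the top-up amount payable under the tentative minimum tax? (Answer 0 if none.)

$145170

Tentative minimum tax:
  Adjusted income: $793000 + $169000 + $258000 + $152000 = $1372000
  Less exemption $87000 → base $1285000
  $1285000 × 15% = $192750

Standard income tax:
  $793000 × 6% = $47580

Excess of tentative minimum tax over standard income tax: $192750 − $47580 = $145170.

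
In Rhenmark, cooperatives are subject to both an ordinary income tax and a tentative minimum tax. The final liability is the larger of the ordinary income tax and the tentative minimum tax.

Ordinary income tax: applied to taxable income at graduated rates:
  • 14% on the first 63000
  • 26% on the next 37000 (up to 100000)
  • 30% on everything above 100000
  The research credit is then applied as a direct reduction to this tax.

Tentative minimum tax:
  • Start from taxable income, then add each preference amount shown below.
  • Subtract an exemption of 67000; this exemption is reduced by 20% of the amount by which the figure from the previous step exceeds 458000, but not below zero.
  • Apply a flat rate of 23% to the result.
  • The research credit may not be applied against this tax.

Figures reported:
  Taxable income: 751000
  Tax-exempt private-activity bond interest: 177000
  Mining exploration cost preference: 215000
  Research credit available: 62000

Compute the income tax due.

Tentative minimum tax:
  Adjusted income: 751000 + 177000 + 215000 = 1143000
  Exemption: 20% × (1143000 − 458000) = 137000 ≥ 67000, so the exemption is fully phased out
  Base: 1143000 − 0 = 1143000
  1143000 × 23% = 262890

Ordinary income tax:
  63000 × 14% = 8820
  37000 × 26% = 9620
  651000 × 30% = 195300
  → 213740
  Less research credit 62000 → 151740

262890 > 151740, so the tentative minimum tax is the binding amount.

262890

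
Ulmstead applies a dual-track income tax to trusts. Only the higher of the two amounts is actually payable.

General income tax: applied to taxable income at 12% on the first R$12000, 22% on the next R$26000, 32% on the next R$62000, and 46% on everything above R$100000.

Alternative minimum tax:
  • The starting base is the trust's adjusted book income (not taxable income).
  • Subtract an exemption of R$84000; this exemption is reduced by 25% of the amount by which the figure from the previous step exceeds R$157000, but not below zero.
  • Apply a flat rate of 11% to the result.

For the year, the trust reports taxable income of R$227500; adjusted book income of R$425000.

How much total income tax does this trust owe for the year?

General income tax:
  R$12000 × 12% = R$1440
  R$26000 × 22% = R$5720
  R$62000 × 32% = R$19840
  R$127500 × 46% = R$58650
  → R$85650

Alternative minimum tax:
  Base (adjusted book income): R$425000
  Exemption: R$84000 − 25% × (R$425000 − R$157000) = R$84000 − R$67000 = R$17000
  Base: R$425000 − R$17000 = R$408000
  R$408000 × 11% = R$44880

R$85650 > R$44880, so the general income tax governs.

R$85650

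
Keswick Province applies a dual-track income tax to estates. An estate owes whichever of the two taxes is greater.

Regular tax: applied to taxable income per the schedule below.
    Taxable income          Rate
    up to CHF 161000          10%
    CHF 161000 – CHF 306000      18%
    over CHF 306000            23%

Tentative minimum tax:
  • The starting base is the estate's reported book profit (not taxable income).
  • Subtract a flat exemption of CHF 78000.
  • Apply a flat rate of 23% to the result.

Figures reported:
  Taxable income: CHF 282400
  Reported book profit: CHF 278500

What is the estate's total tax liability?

CHF 46115

Regular tax:
  CHF 161000 × 10% = CHF 16100
  CHF 121400 × 18% = CHF 21852
  → CHF 37952

Tentative minimum tax:
  Base (reported book profit): CHF 278500
  Less exemption CHF 78000 → base CHF 200500
  CHF 200500 × 23% = CHF 46115

CHF 46115 > CHF 37952, so the tentative minimum tax is the binding amount.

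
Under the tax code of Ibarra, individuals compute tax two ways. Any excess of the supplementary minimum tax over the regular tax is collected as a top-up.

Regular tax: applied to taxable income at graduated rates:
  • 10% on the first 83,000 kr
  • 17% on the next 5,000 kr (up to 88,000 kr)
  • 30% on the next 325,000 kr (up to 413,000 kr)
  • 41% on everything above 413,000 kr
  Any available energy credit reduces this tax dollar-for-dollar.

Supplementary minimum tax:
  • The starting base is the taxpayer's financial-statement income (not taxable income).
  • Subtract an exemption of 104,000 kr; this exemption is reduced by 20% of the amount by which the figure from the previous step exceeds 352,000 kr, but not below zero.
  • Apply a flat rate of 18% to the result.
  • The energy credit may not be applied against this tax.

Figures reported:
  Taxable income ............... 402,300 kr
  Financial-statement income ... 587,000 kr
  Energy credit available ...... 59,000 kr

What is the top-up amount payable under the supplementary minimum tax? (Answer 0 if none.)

Supplementary minimum tax:
  Base (financial-statement income): 587,000 kr
  Exemption: 104,000 kr − 20% × (587,000 kr − 352,000 kr) = 104,000 kr − 47,000 kr = 57,000 kr
  Base: 587,000 kr − 57,000 kr = 530,000 kr
  530,000 kr × 18% = 95,400 kr

Regular tax:
  83,000 kr × 10% = 8,300 kr
  5,000 kr × 17% = 850 kr
  314,300 kr × 30% = 94,290 kr
  → 103,440 kr
  Less energy credit 59,000 kr → 44,440 kr

Excess of supplementary minimum tax over regular tax: 95,400 kr − 44,440 kr = 50,960 kr.

50,960 kr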